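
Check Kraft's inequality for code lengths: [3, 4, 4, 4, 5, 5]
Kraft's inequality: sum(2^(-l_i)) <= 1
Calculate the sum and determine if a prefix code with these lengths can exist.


Sum = 2^(-3) + 2^(-4) + 2^(-4) + 2^(-4) + 2^(-5) + 2^(-5)
    = 0.125 + 0.0625 + 0.0625 + 0.0625 + 0.03125 + 0.03125
    = 12/32 = 0.375
Since 0.375 <= 1, Kraft's inequality IS satisfied.
A prefix code with these lengths CAN exist.

Kraft sum = 0.375. Satisfied.


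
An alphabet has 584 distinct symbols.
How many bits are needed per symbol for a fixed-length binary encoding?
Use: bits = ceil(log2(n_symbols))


log2(584) = 9.1898
Bracket: 2^9 = 512 < 584 <= 2^10 = 1024
So ceil(log2(584)) = 10

bits = ceil(log2(584)) = ceil(9.1898) = 10 bits


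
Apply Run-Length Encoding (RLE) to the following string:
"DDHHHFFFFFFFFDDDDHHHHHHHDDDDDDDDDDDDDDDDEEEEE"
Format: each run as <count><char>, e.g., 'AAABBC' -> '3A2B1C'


Scanning runs left to right:
  i=0: run of 'D' x 2 -> '2D'
  i=2: run of 'H' x 3 -> '3H'
  i=5: run of 'F' x 8 -> '8F'
  i=13: run of 'D' x 4 -> '4D'
  i=17: run of 'H' x 7 -> '7H'
  i=24: run of 'D' x 16 -> '16D'
  i=40: run of 'E' x 5 -> '5E'

RLE = 2D3H8F4D7H16D5E


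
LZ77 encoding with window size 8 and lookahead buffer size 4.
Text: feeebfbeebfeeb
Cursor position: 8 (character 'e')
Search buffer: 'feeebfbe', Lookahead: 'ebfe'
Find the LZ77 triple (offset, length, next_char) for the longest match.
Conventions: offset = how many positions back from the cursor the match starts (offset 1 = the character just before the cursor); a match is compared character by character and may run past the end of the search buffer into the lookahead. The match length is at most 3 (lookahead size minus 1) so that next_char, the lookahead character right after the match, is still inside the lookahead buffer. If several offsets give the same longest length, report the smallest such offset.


Try each offset into the search buffer:
  offset=1 (pos 7, char 'e'): match length 1
  offset=2 (pos 6, char 'b'): match length 0
  offset=3 (pos 5, char 'f'): match length 0
  offset=4 (pos 4, char 'b'): match length 0
  offset=5 (pos 3, char 'e'): match length 3
  offset=6 (pos 2, char 'e'): match length 1
  offset=7 (pos 1, char 'e'): match length 1
  offset=8 (pos 0, char 'f'): match length 0
Longest match has length 3 at offset 5.
next_char = character at position 8 + 3 = 11 -> 'e'

Best match: offset=5, length=3 (matching 'ebf' starting at position 3)
LZ77 triple: (5, 3, 'e')


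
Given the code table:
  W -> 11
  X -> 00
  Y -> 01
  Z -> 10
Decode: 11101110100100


Decoding:
11 -> W
10 -> Z
11 -> W
10 -> Z
10 -> Z
01 -> Y
00 -> X


Result: WZWZZYX


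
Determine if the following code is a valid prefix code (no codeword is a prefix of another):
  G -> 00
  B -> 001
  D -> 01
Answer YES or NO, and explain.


Checking each pair (does one codeword prefix another?):
  G='00' vs B='001': prefix -- VIOLATION

NO -- this is NOT a valid prefix code. G (00) is a prefix of B (001).


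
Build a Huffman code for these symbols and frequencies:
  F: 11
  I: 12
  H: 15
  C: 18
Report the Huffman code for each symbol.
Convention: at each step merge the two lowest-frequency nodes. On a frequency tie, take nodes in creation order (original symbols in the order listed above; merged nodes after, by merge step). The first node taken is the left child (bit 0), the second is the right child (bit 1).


Huffman tree construction:
Step 1: Merge F(11) + I(12) = 23
Step 2: Merge H(15) + C(18) = 33
Step 3: Merge (F+I)(23) + (H+C)(33) = 56
Read each symbol's code off the tree from the root (left child = 0, right child = 1).

Codes:
  F: 00 (length 2)
  I: 01 (length 2)
  H: 10 (length 2)
  C: 11 (length 2)
Average code length: 112/56 = 2.0000 bits/symbol


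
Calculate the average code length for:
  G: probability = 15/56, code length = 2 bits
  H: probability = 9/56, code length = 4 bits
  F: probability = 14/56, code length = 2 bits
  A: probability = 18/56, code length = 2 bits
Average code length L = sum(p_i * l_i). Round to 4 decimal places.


Weighted contributions p_i * l_i:
  G: (15/56) * 2 = 30/56
  H: (9/56) * 4 = 36/56
  F: (14/56) * 2 = 28/56
  A: (18/56) * 2 = 36/56
Sum = (30 + 36 + 28 + 36)/56 = 130/56

L = 130/56 = 2.3214 bits/symbol


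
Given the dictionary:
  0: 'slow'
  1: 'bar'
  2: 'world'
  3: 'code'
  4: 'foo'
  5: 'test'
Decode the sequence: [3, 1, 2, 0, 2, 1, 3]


Look up each index in the dictionary:
  3 -> 'code'
  1 -> 'bar'
  2 -> 'world'
  0 -> 'slow'
  2 -> 'world'
  1 -> 'bar'
  3 -> 'code'

Decoded: "code bar world slow world bar code"


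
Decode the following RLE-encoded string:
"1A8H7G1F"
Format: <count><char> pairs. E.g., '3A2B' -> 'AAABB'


Expanding each <count><char> pair:
  1A -> 'A'
  8H -> 'HHHHHHHH'
  7G -> 'GGGGGGG'
  1F -> 'F'

Decoded = AHHHHHHHHGGGGGGGF


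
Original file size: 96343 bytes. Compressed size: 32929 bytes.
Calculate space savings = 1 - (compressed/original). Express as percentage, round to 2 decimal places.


ratio = compressed/original = 32929/96343 = 0.341789
savings = 1 - ratio = 1 - 0.341789 = 0.658211
as a percentage: 0.658211 * 100 = 65.82%

Space savings = 1 - 32929/96343 = 65.82%


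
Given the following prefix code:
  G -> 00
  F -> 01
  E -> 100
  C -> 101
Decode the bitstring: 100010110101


Decoding step by step:
Bits 100 -> E
Bits 01 -> F
Bits 01 -> F
Bits 101 -> C
Bits 01 -> F


Decoded message: EFFCF


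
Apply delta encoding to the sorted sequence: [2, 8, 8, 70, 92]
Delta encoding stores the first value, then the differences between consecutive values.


First value: 2
Deltas:
  8 - 2 = 6
  8 - 8 = 0
  70 - 8 = 62
  92 - 70 = 22


Delta encoded: [2, 6, 0, 62, 22]


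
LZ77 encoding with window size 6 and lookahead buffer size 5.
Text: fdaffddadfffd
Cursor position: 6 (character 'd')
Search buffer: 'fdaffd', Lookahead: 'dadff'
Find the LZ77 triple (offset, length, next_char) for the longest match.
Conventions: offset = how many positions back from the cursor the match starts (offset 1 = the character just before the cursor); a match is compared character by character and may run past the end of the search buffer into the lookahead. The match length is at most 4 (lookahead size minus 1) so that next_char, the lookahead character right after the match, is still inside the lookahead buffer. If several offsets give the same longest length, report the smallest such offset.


Try each offset into the search buffer:
  offset=1 (pos 5, char 'd'): match length 1
  offset=2 (pos 4, char 'f'): match length 0
  offset=3 (pos 3, char 'f'): match length 0
  offset=4 (pos 2, char 'a'): match length 0
  offset=5 (pos 1, char 'd'): match length 2
  offset=6 (pos 0, char 'f'): match length 0
Longest match has length 2 at offset 5.
next_char = character at position 6 + 2 = 8 -> 'd'

Best match: offset=5, length=2 (matching 'da' starting at position 1)
LZ77 triple: (5, 2, 'd')


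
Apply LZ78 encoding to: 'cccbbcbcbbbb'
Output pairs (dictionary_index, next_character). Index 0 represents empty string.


LZ78 encoding steps:
Dictionary: {0: ''}
Step 1: w='' (idx 0), next='c' -> output (0, 'c'), add 'c' as idx 1
Step 2: w='c' (idx 1), next='c' -> output (1, 'c'), add 'cc' as idx 2
Step 3: w='' (idx 0), next='b' -> output (0, 'b'), add 'b' as idx 3
Step 4: w='b' (idx 3), next='c' -> output (3, 'c'), add 'bc' as idx 4
Step 5: w='bc' (idx 4), next='b' -> output (4, 'b'), add 'bcb' as idx 5
Step 6: w='b' (idx 3), next='b' -> output (3, 'b'), add 'bb' as idx 6
Step 7: w='b' (idx 3), end of input -> output (3, '')


Encoded: [(0, 'c'), (1, 'c'), (0, 'b'), (3, 'c'), (4, 'b'), (3, 'b'), (3, '')]


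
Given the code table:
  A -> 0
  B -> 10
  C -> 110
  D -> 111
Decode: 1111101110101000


Decoding:
111 -> D
110 -> C
111 -> D
0 -> A
10 -> B
10 -> B
0 -> A
0 -> A


Result: DCDABBAA


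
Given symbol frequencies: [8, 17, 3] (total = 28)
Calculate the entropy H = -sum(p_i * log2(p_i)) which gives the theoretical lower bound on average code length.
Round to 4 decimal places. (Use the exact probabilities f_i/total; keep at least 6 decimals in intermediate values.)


Per-symbol terms -p_i * log2(p_i) with p_i = f_i/28:
  p = 8/28 = 0.285714: log2(p) = -1.807355, -p*log2(p) = 0.516387
  p = 17/28 = 0.607143: log2(p) = -0.719892, -p*log2(p) = 0.437077
  p = 3/28 = 0.107143: log2(p) = -3.222392, -p*log2(p) = 0.345256
H = 0.516387 + 0.437077 + 0.345256 = 1.298720

H = 1.2987 bits/symbol


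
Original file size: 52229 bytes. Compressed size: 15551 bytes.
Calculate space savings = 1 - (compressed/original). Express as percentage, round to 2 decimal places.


ratio = compressed/original = 15551/52229 = 0.297746
savings = 1 - ratio = 1 - 0.297746 = 0.702254
as a percentage: 0.702254 * 100 = 70.23%

Space savings = 1 - 15551/52229 = 70.23%


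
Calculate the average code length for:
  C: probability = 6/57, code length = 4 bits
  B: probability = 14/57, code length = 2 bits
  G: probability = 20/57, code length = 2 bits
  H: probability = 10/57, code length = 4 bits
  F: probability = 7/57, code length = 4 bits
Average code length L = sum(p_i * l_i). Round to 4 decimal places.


Weighted contributions p_i * l_i:
  C: (6/57) * 4 = 24/57
  B: (14/57) * 2 = 28/57
  G: (20/57) * 2 = 40/57
  H: (10/57) * 4 = 40/57
  F: (7/57) * 4 = 28/57
Sum = (24 + 28 + 40 + 40 + 28)/57 = 160/57

L = 160/57 = 2.8070 bits/symbol


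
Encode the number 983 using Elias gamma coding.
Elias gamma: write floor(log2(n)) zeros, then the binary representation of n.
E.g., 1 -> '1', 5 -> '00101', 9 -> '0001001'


num_bits = floor(log2(983)) + 1 = 10
leading_zeros = num_bits - 1 = 9
binary(983) = 1111010111

Elias gamma(983) = '000000000' + '1111010111' = 0000000001111010111 (19 bits)


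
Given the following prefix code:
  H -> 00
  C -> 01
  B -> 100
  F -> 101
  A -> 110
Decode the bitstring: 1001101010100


Decoding step by step:
Bits 100 -> B
Bits 110 -> A
Bits 101 -> F
Bits 01 -> C
Bits 00 -> H


Decoded message: BAFCH


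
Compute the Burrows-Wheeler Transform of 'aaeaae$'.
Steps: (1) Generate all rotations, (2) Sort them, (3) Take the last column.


Rotations (sorted):
  0: $aaeaae -> last char: e
  1: aae$aae -> last char: e
  2: aaeaae$ -> last char: $
  3: ae$aaea -> last char: a
  4: aeaae$a -> last char: a
  5: e$aaeaa -> last char: a
  6: eaae$aa -> last char: a


BWT = ee$aaaa


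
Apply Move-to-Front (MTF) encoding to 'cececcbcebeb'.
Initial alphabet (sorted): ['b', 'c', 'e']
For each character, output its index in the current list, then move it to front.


MTF encoding:
'c': index 1 in ['b', 'c', 'e'] -> ['c', 'b', 'e']
'e': index 2 in ['c', 'b', 'e'] -> ['e', 'c', 'b']
'c': index 1 in ['e', 'c', 'b'] -> ['c', 'e', 'b']
'e': index 1 in ['c', 'e', 'b'] -> ['e', 'c', 'b']
'c': index 1 in ['e', 'c', 'b'] -> ['c', 'e', 'b']
'c': index 0 in ['c', 'e', 'b'] -> ['c', 'e', 'b']
'b': index 2 in ['c', 'e', 'b'] -> ['b', 'c', 'e']
'c': index 1 in ['b', 'c', 'e'] -> ['c', 'b', 'e']
'e': index 2 in ['c', 'b', 'e'] -> ['e', 'c', 'b']
'b': index 2 in ['e', 'c', 'b'] -> ['b', 'e', 'c']
'e': index 1 in ['b', 'e', 'c'] -> ['e', 'b', 'c']
'b': index 1 in ['e', 'b', 'c'] -> ['b', 'e', 'c']


Output: [1, 2, 1, 1, 1, 0, 2, 1, 2, 2, 1, 1]


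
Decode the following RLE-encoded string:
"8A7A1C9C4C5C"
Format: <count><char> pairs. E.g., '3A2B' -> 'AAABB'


Expanding each <count><char> pair:
  8A -> 'AAAAAAAA'
  7A -> 'AAAAAAA'
  1C -> 'C'
  9C -> 'CCCCCCCCC'
  4C -> 'CCCC'
  5C -> 'CCCCC'

Decoded = AAAAAAAAAAAAAAACCCCCCCCCCCCCCCCCCC


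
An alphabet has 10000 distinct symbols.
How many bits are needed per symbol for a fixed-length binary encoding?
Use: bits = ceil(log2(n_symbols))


log2(10000) = 13.2877
Bracket: 2^13 = 8192 < 10000 <= 2^14 = 16384
So ceil(log2(10000)) = 14

bits = ceil(log2(10000)) = ceil(13.2877) = 14 bits


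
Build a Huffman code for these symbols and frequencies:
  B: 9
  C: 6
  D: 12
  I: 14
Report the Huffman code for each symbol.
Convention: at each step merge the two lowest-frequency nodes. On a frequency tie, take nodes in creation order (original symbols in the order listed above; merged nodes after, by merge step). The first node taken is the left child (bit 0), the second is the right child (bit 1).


Huffman tree construction:
Step 1: Merge C(6) + B(9) = 15
Step 2: Merge D(12) + I(14) = 26
Step 3: Merge (C+B)(15) + (D+I)(26) = 41
Read each symbol's code off the tree from the root (left child = 0, right child = 1).

Codes:
  B: 01 (length 2)
  C: 00 (length 2)
  D: 10 (length 2)
  I: 11 (length 2)
Average code length: 82/41 = 2.0000 bits/symbol


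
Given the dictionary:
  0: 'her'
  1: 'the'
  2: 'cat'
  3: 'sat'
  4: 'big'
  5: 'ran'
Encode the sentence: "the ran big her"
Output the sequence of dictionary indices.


Look up each word in the dictionary:
  'the' -> 1
  'ran' -> 5
  'big' -> 4
  'her' -> 0

Encoded: [1, 5, 4, 0]


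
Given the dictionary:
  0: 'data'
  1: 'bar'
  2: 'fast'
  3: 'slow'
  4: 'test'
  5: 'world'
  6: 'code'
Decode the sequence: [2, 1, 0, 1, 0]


Look up each index in the dictionary:
  2 -> 'fast'
  1 -> 'bar'
  0 -> 'data'
  1 -> 'bar'
  0 -> 'data'

Decoded: "fast bar data bar data"


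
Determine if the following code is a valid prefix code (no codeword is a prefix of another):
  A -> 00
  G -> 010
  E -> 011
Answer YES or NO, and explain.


Checking each pair (does one codeword prefix another?):
  A='00' vs G='010': no prefix
  A='00' vs E='011': no prefix
  G='010' vs A='00': no prefix
  G='010' vs E='011': no prefix
  E='011' vs A='00': no prefix
  E='011' vs G='010': no prefix
No violation found over all pairs.

YES -- this is a valid prefix code. No codeword is a prefix of any other codeword.


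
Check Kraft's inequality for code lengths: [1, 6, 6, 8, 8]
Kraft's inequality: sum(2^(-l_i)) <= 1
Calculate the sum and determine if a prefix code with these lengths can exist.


Sum = 2^(-1) + 2^(-6) + 2^(-6) + 2^(-8) + 2^(-8)
    = 0.5 + 0.015625 + 0.015625 + 0.00390625 + 0.00390625
    = 138/256 = 0.5390625
Since 0.5390625 <= 1, Kraft's inequality IS satisfied.
A prefix code with these lengths CAN exist.

Kraft sum = 0.5390625. Satisfied.


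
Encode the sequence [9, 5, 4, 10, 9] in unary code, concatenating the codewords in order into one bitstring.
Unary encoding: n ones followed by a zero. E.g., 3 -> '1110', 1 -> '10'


Encode each number as n ones followed by a terminating 0:
  9 -> 1111111110 (10 bits)
  5 -> 111110 (6 bits)
  4 -> 11110 (5 bits)
  10 -> 11111111110 (11 bits)
  9 -> 1111111110 (10 bits)
Total length = 10 + 6 + 5 + 11 + 10 = 42 bits.

Unary([9, 5, 4, 10, 9]) = 111111111011111011110111111111101111111110 (42 bits)


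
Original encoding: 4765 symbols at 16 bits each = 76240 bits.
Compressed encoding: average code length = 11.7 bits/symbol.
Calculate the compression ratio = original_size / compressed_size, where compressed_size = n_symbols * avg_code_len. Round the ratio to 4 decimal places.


original_size = n_symbols * orig_bits = 4765 * 16 = 76240 bits
compressed_size = n_symbols * avg_code_len = 4765 * 11.7 = 55750.5 bits
ratio = original_size / compressed_size = 76240 / 55750.5 = 1.3675

Compression ratio = 1.3675


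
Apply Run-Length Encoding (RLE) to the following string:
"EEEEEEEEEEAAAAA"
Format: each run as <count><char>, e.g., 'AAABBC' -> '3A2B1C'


Scanning runs left to right:
  i=0: run of 'E' x 10 -> '10E'
  i=10: run of 'A' x 5 -> '5A'

RLE = 10E5A


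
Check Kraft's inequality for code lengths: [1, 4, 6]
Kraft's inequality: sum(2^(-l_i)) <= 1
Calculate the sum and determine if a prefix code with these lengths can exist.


Sum = 2^(-1) + 2^(-4) + 2^(-6)
    = 0.5 + 0.0625 + 0.015625
    = 37/64 = 0.578125
Since 0.578125 <= 1, Kraft's inequality IS satisfied.
A prefix code with these lengths CAN exist.

Kraft sum = 0.578125. Satisfied.


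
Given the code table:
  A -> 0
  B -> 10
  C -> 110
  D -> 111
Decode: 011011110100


Decoding:
0 -> A
110 -> C
111 -> D
10 -> B
10 -> B
0 -> A


Result: ACDBBA


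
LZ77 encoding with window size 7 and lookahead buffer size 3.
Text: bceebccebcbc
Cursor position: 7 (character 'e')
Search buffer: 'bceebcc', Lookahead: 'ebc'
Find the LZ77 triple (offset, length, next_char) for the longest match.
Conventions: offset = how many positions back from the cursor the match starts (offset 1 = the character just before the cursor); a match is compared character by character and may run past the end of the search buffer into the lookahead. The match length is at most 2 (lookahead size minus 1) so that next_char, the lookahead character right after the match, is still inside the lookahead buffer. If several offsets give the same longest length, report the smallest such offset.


Try each offset into the search buffer:
  offset=1 (pos 6, char 'c'): match length 0
  offset=2 (pos 5, char 'c'): match length 0
  offset=3 (pos 4, char 'b'): match length 0
  offset=4 (pos 3, char 'e'): match length 2
  offset=5 (pos 2, char 'e'): match length 1
  offset=6 (pos 1, char 'c'): match length 0
  offset=7 (pos 0, char 'b'): match length 0
Longest match has length 2 at offset 4.
next_char = character at position 7 + 2 = 9 -> 'c'

Best match: offset=4, length=2 (matching 'eb' starting at position 3)
LZ77 triple: (4, 2, 'c')


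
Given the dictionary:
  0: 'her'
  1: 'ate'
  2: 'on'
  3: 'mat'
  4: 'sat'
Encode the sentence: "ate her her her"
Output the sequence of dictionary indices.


Look up each word in the dictionary:
  'ate' -> 1
  'her' -> 0
  'her' -> 0
  'her' -> 0

Encoded: [1, 0, 0, 0]


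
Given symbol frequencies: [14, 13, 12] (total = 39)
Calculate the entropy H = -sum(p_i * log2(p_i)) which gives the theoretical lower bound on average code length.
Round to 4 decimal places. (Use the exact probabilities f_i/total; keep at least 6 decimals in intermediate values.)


Per-symbol terms -p_i * log2(p_i) with p_i = f_i/39:
  p = 14/39 = 0.358974: log2(p) = -1.478047, -p*log2(p) = 0.530581
  p = 13/39 = 0.333333: log2(p) = -1.584963, -p*log2(p) = 0.528321
  p = 12/39 = 0.307692: log2(p) = -1.700440, -p*log2(p) = 0.523212
H = 0.530581 + 0.528321 + 0.523212 = 1.582114

H = 1.5821 bits/symbol


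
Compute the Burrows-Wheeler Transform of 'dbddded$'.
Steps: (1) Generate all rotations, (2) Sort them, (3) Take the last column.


Rotations (sorted):
  0: $dbddded -> last char: d
  1: bddded$d -> last char: d
  2: d$dbddde -> last char: e
  3: dbddded$ -> last char: $
  4: ddded$db -> last char: b
  5: dded$dbd -> last char: d
  6: ded$dbdd -> last char: d
  7: ed$dbddd -> last char: d


BWT = dde$bddd


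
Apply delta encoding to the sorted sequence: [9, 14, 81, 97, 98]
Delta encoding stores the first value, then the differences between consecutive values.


First value: 9
Deltas:
  14 - 9 = 5
  81 - 14 = 67
  97 - 81 = 16
  98 - 97 = 1


Delta encoded: [9, 5, 67, 16, 1]


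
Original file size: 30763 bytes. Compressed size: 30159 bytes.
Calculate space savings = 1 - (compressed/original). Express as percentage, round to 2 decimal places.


ratio = compressed/original = 30159/30763 = 0.980366
savings = 1 - ratio = 1 - 0.980366 = 0.019634
as a percentage: 0.019634 * 100 = 1.96%

Space savings = 1 - 30159/30763 = 1.96%


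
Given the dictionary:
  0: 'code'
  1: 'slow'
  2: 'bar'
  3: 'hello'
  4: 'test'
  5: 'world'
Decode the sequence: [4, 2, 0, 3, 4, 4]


Look up each index in the dictionary:
  4 -> 'test'
  2 -> 'bar'
  0 -> 'code'
  3 -> 'hello'
  4 -> 'test'
  4 -> 'test'

Decoded: "test bar code hello test test"


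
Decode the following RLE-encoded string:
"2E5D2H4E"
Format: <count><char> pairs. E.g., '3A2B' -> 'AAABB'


Expanding each <count><char> pair:
  2E -> 'EE'
  5D -> 'DDDDD'
  2H -> 'HH'
  4E -> 'EEEE'

Decoded = EEDDDDDHHEEEE


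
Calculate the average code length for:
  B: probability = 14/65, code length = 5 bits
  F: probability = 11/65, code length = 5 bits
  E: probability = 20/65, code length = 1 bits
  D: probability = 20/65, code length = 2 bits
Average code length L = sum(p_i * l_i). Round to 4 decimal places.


Weighted contributions p_i * l_i:
  B: (14/65) * 5 = 70/65
  F: (11/65) * 5 = 55/65
  E: (20/65) * 1 = 20/65
  D: (20/65) * 2 = 40/65
Sum = (70 + 55 + 20 + 40)/65 = 185/65

L = 185/65 = 2.8462 bits/symbol


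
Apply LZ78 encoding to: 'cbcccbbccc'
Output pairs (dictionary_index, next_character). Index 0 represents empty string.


LZ78 encoding steps:
Dictionary: {0: ''}
Step 1: w='' (idx 0), next='c' -> output (0, 'c'), add 'c' as idx 1
Step 2: w='' (idx 0), next='b' -> output (0, 'b'), add 'b' as idx 2
Step 3: w='c' (idx 1), next='c' -> output (1, 'c'), add 'cc' as idx 3
Step 4: w='c' (idx 1), next='b' -> output (1, 'b'), add 'cb' as idx 4
Step 5: w='b' (idx 2), next='c' -> output (2, 'c'), add 'bc' as idx 5
Step 6: w='cc' (idx 3), end of input -> output (3, '')


Encoded: [(0, 'c'), (0, 'b'), (1, 'c'), (1, 'b'), (2, 'c'), (3, '')]


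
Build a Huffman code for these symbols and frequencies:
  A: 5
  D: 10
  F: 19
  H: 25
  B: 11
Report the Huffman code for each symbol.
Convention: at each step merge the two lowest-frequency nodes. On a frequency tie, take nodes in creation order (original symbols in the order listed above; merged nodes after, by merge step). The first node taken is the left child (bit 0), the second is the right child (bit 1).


Huffman tree construction:
Step 1: Merge A(5) + D(10) = 15
Step 2: Merge B(11) + (A+D)(15) = 26
Step 3: Merge F(19) + H(25) = 44
Step 4: Merge (B+(A+D))(26) + (F+H)(44) = 70
Read each symbol's code off the tree from the root (left child = 0, right child = 1).

Codes:
  A: 010 (length 3)
  D: 011 (length 3)
  F: 10 (length 2)
  H: 11 (length 2)
  B: 00 (length 2)
Average code length: 155/70 = 2.2143 bits/symbol


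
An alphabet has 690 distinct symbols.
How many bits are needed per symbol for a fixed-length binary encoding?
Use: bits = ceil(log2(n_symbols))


log2(690) = 9.4305
Bracket: 2^9 = 512 < 690 <= 2^10 = 1024
So ceil(log2(690)) = 10

bits = ceil(log2(690)) = ceil(9.4305) = 10 bits


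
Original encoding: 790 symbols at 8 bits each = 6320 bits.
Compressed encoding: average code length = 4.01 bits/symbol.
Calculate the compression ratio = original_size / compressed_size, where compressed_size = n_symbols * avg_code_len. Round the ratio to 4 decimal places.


original_size = n_symbols * orig_bits = 790 * 8 = 6320 bits
compressed_size = n_symbols * avg_code_len = 790 * 4.01 = 3167.9 bits
ratio = original_size / compressed_size = 6320 / 3167.9 = 1.995

Compression ratio = 1.995


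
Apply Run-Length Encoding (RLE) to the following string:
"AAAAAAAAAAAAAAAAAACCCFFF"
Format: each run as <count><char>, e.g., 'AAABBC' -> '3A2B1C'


Scanning runs left to right:
  i=0: run of 'A' x 18 -> '18A'
  i=18: run of 'C' x 3 -> '3C'
  i=21: run of 'F' x 3 -> '3F'

RLE = 18A3C3F


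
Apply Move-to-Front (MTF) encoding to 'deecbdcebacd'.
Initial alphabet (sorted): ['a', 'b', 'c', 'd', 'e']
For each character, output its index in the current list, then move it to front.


MTF encoding:
'd': index 3 in ['a', 'b', 'c', 'd', 'e'] -> ['d', 'a', 'b', 'c', 'e']
'e': index 4 in ['d', 'a', 'b', 'c', 'e'] -> ['e', 'd', 'a', 'b', 'c']
'e': index 0 in ['e', 'd', 'a', 'b', 'c'] -> ['e', 'd', 'a', 'b', 'c']
'c': index 4 in ['e', 'd', 'a', 'b', 'c'] -> ['c', 'e', 'd', 'a', 'b']
'b': index 4 in ['c', 'e', 'd', 'a', 'b'] -> ['b', 'c', 'e', 'd', 'a']
'd': index 3 in ['b', 'c', 'e', 'd', 'a'] -> ['d', 'b', 'c', 'e', 'a']
'c': index 2 in ['d', 'b', 'c', 'e', 'a'] -> ['c', 'd', 'b', 'e', 'a']
'e': index 3 in ['c', 'd', 'b', 'e', 'a'] -> ['e', 'c', 'd', 'b', 'a']
'b': index 3 in ['e', 'c', 'd', 'b', 'a'] -> ['b', 'e', 'c', 'd', 'a']
'a': index 4 in ['b', 'e', 'c', 'd', 'a'] -> ['a', 'b', 'e', 'c', 'd']
'c': index 3 in ['a', 'b', 'e', 'c', 'd'] -> ['c', 'a', 'b', 'e', 'd']
'd': index 4 in ['c', 'a', 'b', 'e', 'd'] -> ['d', 'c', 'a', 'b', 'e']


Output: [3, 4, 0, 4, 4, 3, 2, 3, 3, 4, 3, 4]


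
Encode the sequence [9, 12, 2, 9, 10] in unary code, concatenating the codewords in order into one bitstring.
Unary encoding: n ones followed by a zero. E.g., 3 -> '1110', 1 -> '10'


Encode each number as n ones followed by a terminating 0:
  9 -> 1111111110 (10 bits)
  12 -> 1111111111110 (13 bits)
  2 -> 110 (3 bits)
  9 -> 1111111110 (10 bits)
  10 -> 11111111110 (11 bits)
Total length = 10 + 13 + 3 + 10 + 11 = 47 bits.

Unary([9, 12, 2, 9, 10]) = 11111111101111111111110110111111111011111111110 (47 bits)


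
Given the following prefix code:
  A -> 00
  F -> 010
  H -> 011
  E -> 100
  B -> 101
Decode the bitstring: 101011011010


Decoding step by step:
Bits 101 -> B
Bits 011 -> H
Bits 011 -> H
Bits 010 -> F


Decoded message: BHHF


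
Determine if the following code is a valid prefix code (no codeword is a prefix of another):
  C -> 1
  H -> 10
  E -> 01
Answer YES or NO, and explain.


Checking each pair (does one codeword prefix another?):
  C='1' vs H='10': prefix -- VIOLATION

NO -- this is NOT a valid prefix code. C (1) is a prefix of H (10).


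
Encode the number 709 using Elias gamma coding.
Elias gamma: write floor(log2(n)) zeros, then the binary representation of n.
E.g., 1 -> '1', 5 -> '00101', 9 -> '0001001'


num_bits = floor(log2(709)) + 1 = 10
leading_zeros = num_bits - 1 = 9
binary(709) = 1011000101

Elias gamma(709) = '000000000' + '1011000101' = 0000000001011000101 (19 bits)


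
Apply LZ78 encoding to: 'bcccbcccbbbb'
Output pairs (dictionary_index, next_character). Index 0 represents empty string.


LZ78 encoding steps:
Dictionary: {0: ''}
Step 1: w='' (idx 0), next='b' -> output (0, 'b'), add 'b' as idx 1
Step 2: w='' (idx 0), next='c' -> output (0, 'c'), add 'c' as idx 2
Step 3: w='c' (idx 2), next='c' -> output (2, 'c'), add 'cc' as idx 3
Step 4: w='b' (idx 1), next='c' -> output (1, 'c'), add 'bc' as idx 4
Step 5: w='cc' (idx 3), next='b' -> output (3, 'b'), add 'ccb' as idx 5
Step 6: w='b' (idx 1), next='b' -> output (1, 'b'), add 'bb' as idx 6
Step 7: w='b' (idx 1), end of input -> output (1, '')


Encoded: [(0, 'b'), (0, 'c'), (2, 'c'), (1, 'c'), (3, 'b'), (1, 'b'), (1, '')]


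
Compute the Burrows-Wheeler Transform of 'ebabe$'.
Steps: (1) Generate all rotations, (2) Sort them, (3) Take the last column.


Rotations (sorted):
  0: $ebabe -> last char: e
  1: abe$eb -> last char: b
  2: babe$e -> last char: e
  3: be$eba -> last char: a
  4: e$ebab -> last char: b
  5: ebabe$ -> last char: $


BWT = ebeab$


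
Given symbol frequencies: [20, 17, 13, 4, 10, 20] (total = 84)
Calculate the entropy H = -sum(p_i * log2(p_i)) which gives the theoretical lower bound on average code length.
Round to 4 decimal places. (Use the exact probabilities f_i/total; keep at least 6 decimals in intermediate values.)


Per-symbol terms -p_i * log2(p_i) with p_i = f_i/84:
  p = 20/84 = 0.238095: log2(p) = -2.070389, -p*log2(p) = 0.492950
  p = 17/84 = 0.202381: log2(p) = -2.304855, -p*log2(p) = 0.466459
  p = 13/84 = 0.154762: log2(p) = -2.691878, -p*log2(p) = 0.416600
  p = 4/84 = 0.047619: log2(p) = -4.392317, -p*log2(p) = 0.209158
  p = 10/84 = 0.119048: log2(p) = -3.070389, -p*log2(p) = 0.365523
  p = 20/84 = 0.238095: log2(p) = -2.070389, -p*log2(p) = 0.492950
H = 0.492950 + 0.466459 + 0.416600 + 0.209158 + 0.365523 + 0.492950 = 2.443640

H = 2.4436 bits/symbol


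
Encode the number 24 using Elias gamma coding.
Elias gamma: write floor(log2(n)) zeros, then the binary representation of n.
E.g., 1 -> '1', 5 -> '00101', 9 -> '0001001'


num_bits = floor(log2(24)) + 1 = 5
leading_zeros = num_bits - 1 = 4
binary(24) = 11000

Elias gamma(24) = '0000' + '11000' = 000011000 (9 bits)


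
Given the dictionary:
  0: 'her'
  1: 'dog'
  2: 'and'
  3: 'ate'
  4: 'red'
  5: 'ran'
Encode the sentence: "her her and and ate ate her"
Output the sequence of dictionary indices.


Look up each word in the dictionary:
  'her' -> 0
  'her' -> 0
  'and' -> 2
  'and' -> 2
  'ate' -> 3
  'ate' -> 3
  'her' -> 0

Encoded: [0, 0, 2, 2, 3, 3, 0]


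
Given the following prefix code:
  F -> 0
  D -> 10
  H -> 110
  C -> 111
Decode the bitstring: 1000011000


Decoding step by step:
Bits 10 -> D
Bits 0 -> F
Bits 0 -> F
Bits 0 -> F
Bits 110 -> H
Bits 0 -> F
Bits 0 -> F


Decoded message: DFFFHFF


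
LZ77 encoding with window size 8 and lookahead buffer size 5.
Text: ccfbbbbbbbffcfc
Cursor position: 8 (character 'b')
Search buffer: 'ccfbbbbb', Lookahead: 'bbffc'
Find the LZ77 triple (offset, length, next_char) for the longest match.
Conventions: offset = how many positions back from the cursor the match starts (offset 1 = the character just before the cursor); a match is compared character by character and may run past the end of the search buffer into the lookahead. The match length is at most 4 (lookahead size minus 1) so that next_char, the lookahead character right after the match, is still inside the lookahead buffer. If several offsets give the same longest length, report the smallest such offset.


Try each offset into the search buffer:
  offset=1 (pos 7, char 'b'): match length 2
  offset=2 (pos 6, char 'b'): match length 2
  offset=3 (pos 5, char 'b'): match length 2
  offset=4 (pos 4, char 'b'): match length 2
  offset=5 (pos 3, char 'b'): match length 2
  offset=6 (pos 2, char 'f'): match length 0
  offset=7 (pos 1, char 'c'): match length 0
  offset=8 (pos 0, char 'c'): match length 0
Longest match has length 2, found at offsets 1, 2, 3, 4, 5; take the smallest, offset 1.
next_char = character at position 8 + 2 = 10 -> 'f'

Best match: offset=1, length=2 (matching 'bb' starting at position 7)
LZ77 triple: (1, 2, 'f')


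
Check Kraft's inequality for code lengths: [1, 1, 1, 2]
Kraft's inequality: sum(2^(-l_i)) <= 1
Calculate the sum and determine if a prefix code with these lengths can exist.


Sum = 2^(-1) + 2^(-1) + 2^(-1) + 2^(-2)
    = 0.5 + 0.5 + 0.5 + 0.25
    = 7/4 = 1.75
Since 1.75 > 1, Kraft's inequality is NOT satisfied.
A prefix code with these lengths CANNOT exist.

Kraft sum = 1.75. Not satisfied.


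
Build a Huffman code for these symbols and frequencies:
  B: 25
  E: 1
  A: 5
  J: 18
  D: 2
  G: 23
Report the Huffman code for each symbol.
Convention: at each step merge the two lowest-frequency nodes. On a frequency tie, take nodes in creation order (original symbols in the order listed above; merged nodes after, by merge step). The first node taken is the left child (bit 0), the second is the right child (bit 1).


Huffman tree construction:
Step 1: Merge E(1) + D(2) = 3
Step 2: Merge (E+D)(3) + A(5) = 8
Step 3: Merge ((E+D)+A)(8) + J(18) = 26
Step 4: Merge G(23) + B(25) = 48
Step 5: Merge (((E+D)+A)+J)(26) + (G+B)(48) = 74
Read each symbol's code off the tree from the root (left child = 0, right child = 1).

Codes:
  B: 11 (length 2)
  E: 0000 (length 4)
  A: 001 (length 3)
  J: 01 (length 2)
  D: 0001 (length 4)
  G: 10 (length 2)
Average code length: 159/74 = 2.1486 bits/symbol


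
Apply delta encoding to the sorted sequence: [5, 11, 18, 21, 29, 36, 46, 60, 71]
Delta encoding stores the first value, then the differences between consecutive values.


First value: 5
Deltas:
  11 - 5 = 6
  18 - 11 = 7
  21 - 18 = 3
  29 - 21 = 8
  36 - 29 = 7
  46 - 36 = 10
  60 - 46 = 14
  71 - 60 = 11


Delta encoded: [5, 6, 7, 3, 8, 7, 10, 14, 11]


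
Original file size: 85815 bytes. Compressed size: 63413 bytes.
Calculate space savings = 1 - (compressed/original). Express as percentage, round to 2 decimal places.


ratio = compressed/original = 63413/85815 = 0.73895
savings = 1 - ratio = 1 - 0.73895 = 0.26105
as a percentage: 0.26105 * 100 = 26.1%

Space savings = 1 - 63413/85815 = 26.1%


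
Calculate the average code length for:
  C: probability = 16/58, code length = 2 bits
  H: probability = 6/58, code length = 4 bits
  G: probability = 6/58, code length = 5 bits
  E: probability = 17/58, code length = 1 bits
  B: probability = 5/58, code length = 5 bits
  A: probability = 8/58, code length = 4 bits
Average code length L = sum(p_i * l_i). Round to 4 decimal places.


Weighted contributions p_i * l_i:
  C: (16/58) * 2 = 32/58
  H: (6/58) * 4 = 24/58
  G: (6/58) * 5 = 30/58
  E: (17/58) * 1 = 17/58
  B: (5/58) * 5 = 25/58
  A: (8/58) * 4 = 32/58
Sum = (32 + 24 + 30 + 17 + 25 + 32)/58 = 160/58

L = 160/58 = 2.7586 bits/symbol


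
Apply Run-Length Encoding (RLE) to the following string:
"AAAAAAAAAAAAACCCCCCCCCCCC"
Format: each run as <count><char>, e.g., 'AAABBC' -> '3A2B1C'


Scanning runs left to right:
  i=0: run of 'A' x 13 -> '13A'
  i=13: run of 'C' x 12 -> '12C'

RLE = 13A12C


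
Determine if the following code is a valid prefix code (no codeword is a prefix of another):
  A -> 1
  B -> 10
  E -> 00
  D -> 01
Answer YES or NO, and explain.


Checking each pair (does one codeword prefix another?):
  A='1' vs B='10': prefix -- VIOLATION

NO -- this is NOT a valid prefix code. A (1) is a prefix of B (10).


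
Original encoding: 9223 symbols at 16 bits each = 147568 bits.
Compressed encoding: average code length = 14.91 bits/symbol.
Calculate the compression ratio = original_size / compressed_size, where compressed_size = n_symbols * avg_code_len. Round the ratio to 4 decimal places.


original_size = n_symbols * orig_bits = 9223 * 16 = 147568 bits
compressed_size = n_symbols * avg_code_len = 9223 * 14.91 = 137514.93 bits
ratio = original_size / compressed_size = 147568 / 137514.93 = 1.0731

Compression ratio = 1.0731


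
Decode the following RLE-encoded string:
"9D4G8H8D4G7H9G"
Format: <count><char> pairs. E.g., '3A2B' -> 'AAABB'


Expanding each <count><char> pair:
  9D -> 'DDDDDDDDD'
  4G -> 'GGGG'
  8H -> 'HHHHHHHH'
  8D -> 'DDDDDDDD'
  4G -> 'GGGG'
  7H -> 'HHHHHHH'
  9G -> 'GGGGGGGGG'

Decoded = DDDDDDDDDGGGGHHHHHHHHDDDDDDDDGGGGHHHHHHHGGGGGGGGG


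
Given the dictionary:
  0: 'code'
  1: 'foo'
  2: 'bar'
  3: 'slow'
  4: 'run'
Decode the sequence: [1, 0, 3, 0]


Look up each index in the dictionary:
  1 -> 'foo'
  0 -> 'code'
  3 -> 'slow'
  0 -> 'code'

Decoded: "foo code slow code"


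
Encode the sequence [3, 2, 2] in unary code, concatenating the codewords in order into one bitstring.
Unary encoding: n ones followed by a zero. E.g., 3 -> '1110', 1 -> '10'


Encode each number as n ones followed by a terminating 0:
  3 -> 1110 (4 bits)
  2 -> 110 (3 bits)
  2 -> 110 (3 bits)
Total length = 4 + 3 + 3 = 10 bits.

Unary([3, 2, 2]) = 1110110110 (10 bits)


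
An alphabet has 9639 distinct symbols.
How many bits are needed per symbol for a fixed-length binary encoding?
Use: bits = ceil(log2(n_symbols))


log2(9639) = 13.2347
Bracket: 2^13 = 8192 < 9639 <= 2^14 = 16384
So ceil(log2(9639)) = 14

bits = ceil(log2(9639)) = ceil(13.2347) = 14 bits


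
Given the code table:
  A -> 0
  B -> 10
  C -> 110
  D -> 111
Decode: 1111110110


Decoding:
111 -> D
111 -> D
0 -> A
110 -> C


Result: DDAC


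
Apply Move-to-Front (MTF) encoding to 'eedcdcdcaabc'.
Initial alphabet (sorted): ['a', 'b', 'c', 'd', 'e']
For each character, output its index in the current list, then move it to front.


MTF encoding:
'e': index 4 in ['a', 'b', 'c', 'd', 'e'] -> ['e', 'a', 'b', 'c', 'd']
'e': index 0 in ['e', 'a', 'b', 'c', 'd'] -> ['e', 'a', 'b', 'c', 'd']
'd': index 4 in ['e', 'a', 'b', 'c', 'd'] -> ['d', 'e', 'a', 'b', 'c']
'c': index 4 in ['d', 'e', 'a', 'b', 'c'] -> ['c', 'd', 'e', 'a', 'b']
'd': index 1 in ['c', 'd', 'e', 'a', 'b'] -> ['d', 'c', 'e', 'a', 'b']
'c': index 1 in ['d', 'c', 'e', 'a', 'b'] -> ['c', 'd', 'e', 'a', 'b']
'd': index 1 in ['c', 'd', 'e', 'a', 'b'] -> ['d', 'c', 'e', 'a', 'b']
'c': index 1 in ['d', 'c', 'e', 'a', 'b'] -> ['c', 'd', 'e', 'a', 'b']
'a': index 3 in ['c', 'd', 'e', 'a', 'b'] -> ['a', 'c', 'd', 'e', 'b']
'a': index 0 in ['a', 'c', 'd', 'e', 'b'] -> ['a', 'c', 'd', 'e', 'b']
'b': index 4 in ['a', 'c', 'd', 'e', 'b'] -> ['b', 'a', 'c', 'd', 'e']
'c': index 2 in ['b', 'a', 'c', 'd', 'e'] -> ['c', 'b', 'a', 'd', 'e']


Output: [4, 0, 4, 4, 1, 1, 1, 1, 3, 0, 4, 2]


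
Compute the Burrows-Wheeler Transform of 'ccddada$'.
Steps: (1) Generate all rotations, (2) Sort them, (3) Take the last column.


Rotations (sorted):
  0: $ccddada -> last char: a
  1: a$ccddad -> last char: d
  2: ada$ccdd -> last char: d
  3: ccddada$ -> last char: $
  4: cddada$c -> last char: c
  5: da$ccdda -> last char: a
  6: dada$ccd -> last char: d
  7: ddada$cc -> last char: c


BWT = add$cadc


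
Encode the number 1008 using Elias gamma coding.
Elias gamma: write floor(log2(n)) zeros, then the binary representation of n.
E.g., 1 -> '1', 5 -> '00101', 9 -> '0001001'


num_bits = floor(log2(1008)) + 1 = 10
leading_zeros = num_bits - 1 = 9
binary(1008) = 1111110000

Elias gamma(1008) = '000000000' + '1111110000' = 0000000001111110000 (19 bits)


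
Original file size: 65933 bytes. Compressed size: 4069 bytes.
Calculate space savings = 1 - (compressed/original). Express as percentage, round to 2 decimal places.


ratio = compressed/original = 4069/65933 = 0.061714
savings = 1 - ratio = 1 - 0.061714 = 0.938286
as a percentage: 0.938286 * 100 = 93.83%

Space savings = 1 - 4069/65933 = 93.83%


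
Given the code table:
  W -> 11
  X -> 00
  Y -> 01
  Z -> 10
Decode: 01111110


Decoding:
01 -> Y
11 -> W
11 -> W
10 -> Z


Result: YWWZ


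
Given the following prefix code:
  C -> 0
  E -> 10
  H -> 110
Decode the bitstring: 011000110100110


Decoding step by step:
Bits 0 -> C
Bits 110 -> H
Bits 0 -> C
Bits 0 -> C
Bits 110 -> H
Bits 10 -> E
Bits 0 -> C
Bits 110 -> H


Decoded message: CHCCHECH


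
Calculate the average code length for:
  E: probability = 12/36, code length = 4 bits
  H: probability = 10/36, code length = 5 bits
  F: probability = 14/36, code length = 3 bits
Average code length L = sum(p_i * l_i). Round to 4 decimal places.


Weighted contributions p_i * l_i:
  E: (12/36) * 4 = 48/36
  H: (10/36) * 5 = 50/36
  F: (14/36) * 3 = 42/36
Sum = (48 + 50 + 42)/36 = 140/36

L = 140/36 = 3.8889 bits/symbol


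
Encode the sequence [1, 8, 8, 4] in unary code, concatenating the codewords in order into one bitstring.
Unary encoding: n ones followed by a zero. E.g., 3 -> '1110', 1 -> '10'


Encode each number as n ones followed by a terminating 0:
  1 -> 10 (2 bits)
  8 -> 111111110 (9 bits)
  8 -> 111111110 (9 bits)
  4 -> 11110 (5 bits)
Total length = 2 + 9 + 9 + 5 = 25 bits.

Unary([1, 8, 8, 4]) = 1011111111011111111011110 (25 bits)


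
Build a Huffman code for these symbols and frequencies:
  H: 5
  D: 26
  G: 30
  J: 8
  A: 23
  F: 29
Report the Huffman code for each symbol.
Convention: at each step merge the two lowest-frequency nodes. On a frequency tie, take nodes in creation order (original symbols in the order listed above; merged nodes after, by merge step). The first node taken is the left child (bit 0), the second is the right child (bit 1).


Huffman tree construction:
Step 1: Merge H(5) + J(8) = 13
Step 2: Merge (H+J)(13) + A(23) = 36
Step 3: Merge D(26) + F(29) = 55
Step 4: Merge G(30) + ((H+J)+A)(36) = 66
Step 5: Merge (D+F)(55) + (G+((H+J)+A))(66) = 121
Read each symbol's code off the tree from the root (left child = 0, right child = 1).

Codes:
  H: 1100 (length 4)
  D: 00 (length 2)
  G: 10 (length 2)
  J: 1101 (length 4)
  A: 111 (length 3)
  F: 01 (length 2)
Average code length: 291/121 = 2.4050 bits/symbol


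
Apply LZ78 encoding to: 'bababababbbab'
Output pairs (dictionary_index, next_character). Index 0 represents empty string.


LZ78 encoding steps:
Dictionary: {0: ''}
Step 1: w='' (idx 0), next='b' -> output (0, 'b'), add 'b' as idx 1
Step 2: w='' (idx 0), next='a' -> output (0, 'a'), add 'a' as idx 2
Step 3: w='b' (idx 1), next='a' -> output (1, 'a'), add 'ba' as idx 3
Step 4: w='ba' (idx 3), next='b' -> output (3, 'b'), add 'bab' as idx 4
Step 5: w='a' (idx 2), next='b' -> output (2, 'b'), add 'ab' as idx 5
Step 6: w='b' (idx 1), next='b' -> output (1, 'b'), add 'bb' as idx 6
Step 7: w='ab' (idx 5), end of input -> output (5, '')


Encoded: [(0, 'b'), (0, 'a'), (1, 'a'), (3, 'b'), (2, 'b'), (1, 'b'), (5, '')]


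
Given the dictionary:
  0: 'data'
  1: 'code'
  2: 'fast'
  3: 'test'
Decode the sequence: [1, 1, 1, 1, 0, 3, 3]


Look up each index in the dictionary:
  1 -> 'code'
  1 -> 'code'
  1 -> 'code'
  1 -> 'code'
  0 -> 'data'
  3 -> 'test'
  3 -> 'test'

Decoded: "code code code code data test test"
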